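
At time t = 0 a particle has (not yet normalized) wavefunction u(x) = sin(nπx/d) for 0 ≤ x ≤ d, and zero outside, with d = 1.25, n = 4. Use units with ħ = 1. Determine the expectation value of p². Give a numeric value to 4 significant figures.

p² u = −ħ² d²u/dx²; ⟨p²⟩ = −ħ² ∫ u*·u'' dx / ∫|u|² dx.
d/dx sin(nπx/d) = (nπ/d)·cos(nπx/d) and d²/dx² sin(nπx/d) = −(nπ/d)²·sin(nπx/d); on 0 ≤ x ≤ d, ∫sin²(nπx/d) dx = d/2 and ∫sin(nπx/d)·cos(nπx/d) dx = 0.
State is unnormalized: ∫|u|² dx = 0.62500, and ∫u*·(−ħ² u'') dx = 63.165, so ⟨p²⟩ = 63.165 / 0.62500.
⟨p²⟩ = 101.06.

101.1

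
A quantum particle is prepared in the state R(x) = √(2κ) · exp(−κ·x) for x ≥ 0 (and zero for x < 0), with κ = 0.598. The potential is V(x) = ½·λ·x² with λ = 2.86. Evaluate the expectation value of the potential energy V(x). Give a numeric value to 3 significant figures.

⟨V⟩ = ∫ V(x)·|R|² dx.
Every integrand reduces to terms xʲ·e^(−2κx) on [0, ∞); use ∫₀^∞ xʲ·e^(−2κx) dx = j!/(2κ)^(j+1).
⟨V⟩ = 1.9994.

2.00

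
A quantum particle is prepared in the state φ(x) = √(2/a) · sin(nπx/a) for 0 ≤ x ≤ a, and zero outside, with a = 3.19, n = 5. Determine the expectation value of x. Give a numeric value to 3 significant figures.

⟨x⟩ = ∫ x·|φ|² dx (integrals over the domain).
With sin²θ = (1 − cos2θ)/2 on 0 ≤ x ≤ a: ∫sin²(nπx/a) dx = a/2, ∫x·sin²(nπx/a) dx = a²/4, ∫x²·sin²(nπx/a) dx = a³·(1/6 − 1/(4n²π²)); higher powers xᵏ the same way, integrating xᵏ·cos(2nπx/a) by parts.
⟨x⟩ = 1.5950.

1.60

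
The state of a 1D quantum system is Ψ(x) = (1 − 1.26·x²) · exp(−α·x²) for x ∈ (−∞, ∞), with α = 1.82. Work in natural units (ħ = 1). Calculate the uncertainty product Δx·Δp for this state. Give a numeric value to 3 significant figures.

0.538

Δx = √(⟨x²⟩−⟨x⟩²), Δp = √(⟨p²⟩−⟨p⟩²).
Expand each integrand as polynomial × e^(−2αx²) and use ∫x^(2j)·e^(−2αx²) dx = (2j−1)!!/(4α)^j · √(π/(2α)), odd powers → 0; here √(π/(2α)) = 0.92902. Differentiate with the product rule, d/dx e^(−αx²) = −2αx·e^(−αx²).
Normalization: ∫|Ψ|² dx = 0.69092.
⟨x⟩ = 0.0000, ⟨x²⟩ = 0.075888 ⇒ Δx = 0.27548.
⟨p⟩ = 0.0000, ⟨p²⟩ = 3.8074 ⇒ Δp = 1.9513.
Δx·Δp = 0.53753.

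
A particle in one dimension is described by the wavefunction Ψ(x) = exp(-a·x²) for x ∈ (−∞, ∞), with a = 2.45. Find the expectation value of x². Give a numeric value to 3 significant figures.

⟨x²⟩ = ∫ x²·|Ψ|² dx / ∫|Ψ|² dx (integrals over the domain).
Gaussian moments: ∫x^(2j)·e^(−2ax²) dx = (2j−1)!!/(4a)^j · √(π/(2a)), odd powers integrate to 0; here √(π/(2a)) = 0.80071.
State is unnormalized: ∫|Ψ|² dx = 0.80071, and ∫Ψ*·x²·Ψ dx = 0.081705, so ⟨x²⟩ = 0.081705 / 0.80071.
⟨x²⟩ = 0.10204.

0.102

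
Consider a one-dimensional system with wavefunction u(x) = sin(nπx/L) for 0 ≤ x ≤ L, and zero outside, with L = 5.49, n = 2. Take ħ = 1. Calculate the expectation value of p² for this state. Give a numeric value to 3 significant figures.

p² u = −ħ² d²u/dx²; ⟨p²⟩ = −ħ² ∫ u*·u'' dx / ∫|u|² dx.
d/dx sin(nπx/L) = (nπ/L)·cos(nπx/L) and d²/dx² sin(nπx/L) = −(nπ/L)²·sin(nπx/L); on 0 ≤ x ≤ L, ∫sin²(nπx/L) dx = L/2 and ∫sin(nπx/L)·cos(nπx/L) dx = 0.
State is unnormalized: ∫|u|² dx = 2.7450, and ∫u*·(−ħ² u'') dx = 3.5955, so ⟨p²⟩ = 3.5955 / 2.7450.
⟨p²⟩ = 1.3098.

1.31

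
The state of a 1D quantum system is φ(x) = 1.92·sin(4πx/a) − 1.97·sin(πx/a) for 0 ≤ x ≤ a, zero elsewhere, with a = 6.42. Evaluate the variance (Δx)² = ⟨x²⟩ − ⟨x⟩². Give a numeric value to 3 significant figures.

2.29

Compute ⟨x⟩ and ⟨x²⟩ separately, then (Δx)² = ⟨x²⟩ − ⟨x⟩².
On 0 ≤ x ≤ a (j ≠ l): ∫sin²(jπx/a) dx = a/2, ∫sin(jπx/a)·sin(lπx/a) dx = 0; diagonal moments ∫x·sin²(jπx/a) dx = a²/4, ∫x²·sin²(jπx/a) dx = a³·(1/6 − 1/(4j²π²)); cross terms ∫x·sin(jπx/a)·sin(lπx/a) dx = 0 for j + l even and −4jla²/(π²(j² − l²)²) for j + l odd, ∫x²·sin(jπx/a)·sin(lπx/a) dx = (−1)^(j+l)·4jla³/(π²(j² − l²)²); higher powers the same way via product-to-sum and parts.
Normalization: ∫|φ|² dx = 24.291.
⟨x⟩ = 3.3025 and ⟨x²⟩ = 13.198.
(Δx)² = 13.198 − (3.3025)² = 2.2917.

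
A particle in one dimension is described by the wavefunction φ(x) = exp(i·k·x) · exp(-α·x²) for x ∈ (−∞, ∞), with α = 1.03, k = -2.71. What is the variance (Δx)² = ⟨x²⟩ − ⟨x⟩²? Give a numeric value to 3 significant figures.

0.243

Compute ⟨x⟩ and ⟨x²⟩ separately, then (Δx)² = ⟨x²⟩ − ⟨x⟩².
Gaussian moments: ∫x^(2j)·e^(−2αx²) dx = (2j−1)!!/(4α)^j · √(π/(2α)), odd powers integrate to 0; here √(π/(2α)) = 1.2349.
Normalization: ∫|φ|² dx = 1.2349.
⟨x⟩ = 0.0000 and ⟨x²⟩ = 0.24272.
(Δx)² = 0.24272 − (0.0000)² = 0.24272.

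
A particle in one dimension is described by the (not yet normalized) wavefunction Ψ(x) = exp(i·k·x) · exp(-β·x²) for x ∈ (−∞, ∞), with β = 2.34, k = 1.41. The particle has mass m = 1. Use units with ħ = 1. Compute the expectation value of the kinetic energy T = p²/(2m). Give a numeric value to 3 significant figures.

2.16

T = −(ħ²/2m) d²/dx², so ⟨T⟩ = −(ħ²/2m) ∫ Ψ*·Ψ'' dx / ∫|Ψ|² dx; with m = 1.
Gaussian moments: ∫x^(2j)·e^(−2βx²) dx = (2j−1)!!/(4β)^j · √(π/(2β)), odd powers integrate to 0; here √(π/(2β)) = 0.81932. Derivatives: Ψ′ = (ik − 2βx)·Ψ, Ψ″ = ((ik − 2βx)² − 2β)·Ψ; the odd-in-x pieces drop out.
State is unnormalized: ∫|Ψ|² dx = 0.81932, and ∫Ψ*·(−ħ²/2m · Ψ'') dx = 1.7730, so ⟨T⟩ = 1.7730 / 0.81932.
⟨T⟩ = 2.1641.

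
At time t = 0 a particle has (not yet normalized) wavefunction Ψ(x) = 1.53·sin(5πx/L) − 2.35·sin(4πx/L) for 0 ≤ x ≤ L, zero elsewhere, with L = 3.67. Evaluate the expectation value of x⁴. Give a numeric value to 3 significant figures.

60.8

⟨x⁴⟩ = ∫ x⁴·|Ψ|² dx / ∫|Ψ|² dx (integrals over the domain).
On 0 ≤ x ≤ L (j ≠ l): ∫sin²(jπx/L) dx = L/2, ∫sin(jπx/L)·sin(lπx/L) dx = 0; diagonal moments ∫x·sin²(jπx/L) dx = L²/4, ∫x²·sin²(jπx/L) dx = L³·(1/6 − 1/(4j²π²)); cross terms ∫x·sin(jπx/L)·sin(lπx/L) dx = 0 for j + l even and −4jlL²/(π²(j² − l²)²) for j + l odd, ∫x²·sin(jπx/L)·sin(lπx/L) dx = (−1)^(j+l)·4jlL³/(π²(j² − l²)²); higher powers the same way via product-to-sum and parts.
State is unnormalized: ∫|Ψ|² dx = 14.429, and ∫Ψ*·x⁴·Ψ dx = 877.35, so ⟨x⁴⟩ = 877.35 / 14.429.
⟨x⁴⟩ = 60.803.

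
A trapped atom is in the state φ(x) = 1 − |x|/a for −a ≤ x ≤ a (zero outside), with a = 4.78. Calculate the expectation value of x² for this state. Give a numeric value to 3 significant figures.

2.28

⟨x²⟩ = ∫ x²·|φ|² dx / ∫|φ|² dx (integrals over the domain).
φ is even, so ∫ over [−a, a] = 2∫₀ᵃ with φ = 1 − x/a there: ∫₀ᵃ (1 − x/a)² dx = a/3, ∫₀ᵃ x²(1 − x/a)² dx = a³/30, ∫₀ᵃ x⁴(1 − x/a)² dx = a⁵/105.
State is unnormalized: ∫|φ|² dx = 3.1867, and ∫φ*·x²·φ dx = 7.2810, so ⟨x²⟩ = 7.2810 / 3.1867.
⟨x²⟩ = 2.2848.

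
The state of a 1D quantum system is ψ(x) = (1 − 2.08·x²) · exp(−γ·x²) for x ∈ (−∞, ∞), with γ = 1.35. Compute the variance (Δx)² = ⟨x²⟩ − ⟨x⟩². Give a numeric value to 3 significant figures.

Compute ⟨x⟩ and ⟨x²⟩ separately, then (Δx)² = ⟨x²⟩ − ⟨x⟩².
Expand each integrand as polynomial × e^(−2γx²) and use ∫x^(2j)·e^(−2γx²) dx = (2j−1)!!/(4γ)^j · √(π/(2γ)), odd powers → 0; here √(π/(2γ)) = 1.0787.
Normalization: ∫|ψ|² dx = 0.72782.
⟨x⟩ = 0.0000 and ⟨x²⟩ = 0.25096.
(Δx)² = 0.25096 − (0.0000)² = 0.25096.

0.251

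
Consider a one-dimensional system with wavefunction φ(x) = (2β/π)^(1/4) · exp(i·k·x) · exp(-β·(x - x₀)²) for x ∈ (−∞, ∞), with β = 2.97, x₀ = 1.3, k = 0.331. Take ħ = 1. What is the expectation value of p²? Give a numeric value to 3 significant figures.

3.08

p² φ = −ħ² d²φ/dx²; ⟨p²⟩ = −ħ² ∫ φ*·φ'' dx.
Gaussian moments (u = x − x₀): ∫u^(2j)·e^(−2βu²) du = (2j−1)!!/(4β)^j · √(π/(2β)), odd powers integrate to 0; here √(π/(2β)) = 0.72725. Derivatives: φ′ = (ik − 2βu)·φ, φ″ = ((ik − 2βu)² − 2β)·φ; the odd-in-u pieces drop out.
⟨p²⟩ = 3.0796.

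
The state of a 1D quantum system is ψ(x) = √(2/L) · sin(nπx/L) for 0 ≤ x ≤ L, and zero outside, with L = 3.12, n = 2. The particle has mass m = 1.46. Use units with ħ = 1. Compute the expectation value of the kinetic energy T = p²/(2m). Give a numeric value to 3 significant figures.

T = −(ħ²/2m) d²/dx², so ⟨T⟩ = −(ħ²/2m) ∫ ψ*·ψ'' dx; with m = 1.46.
d/dx sin(nπx/L) = (nπ/L)·cos(nπx/L) and d²/dx² sin(nπx/L) = −(nπ/L)²·sin(nπx/L); on 0 ≤ x ≤ L, ∫sin²(nπx/L) dx = L/2 and ∫sin(nπx/L)·cos(nπx/L) dx = 0.
⟨T⟩ = 1.3889.

1.39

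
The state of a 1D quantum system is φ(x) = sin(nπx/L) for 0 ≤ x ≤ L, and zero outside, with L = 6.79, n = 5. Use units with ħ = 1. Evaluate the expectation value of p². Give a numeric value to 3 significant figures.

5.35

p² φ = −ħ² d²φ/dx²; ⟨p²⟩ = −ħ² ∫ φ*·φ'' dx / ∫|φ|² dx.
d/dx sin(nπx/L) = (nπ/L)·cos(nπx/L) and d²/dx² sin(nπx/L) = −(nπ/L)²·sin(nπx/L); on 0 ≤ x ≤ L, ∫sin²(nπx/L) dx = L/2 and ∫sin(nπx/L)·cos(nπx/L) dx = 0.
State is unnormalized: ∫|φ|² dx = 3.3950, and ∫φ*·(−ħ² φ'') dx = 18.169, so ⟨p²⟩ = 18.169 / 3.3950.
⟨p²⟩ = 5.3518.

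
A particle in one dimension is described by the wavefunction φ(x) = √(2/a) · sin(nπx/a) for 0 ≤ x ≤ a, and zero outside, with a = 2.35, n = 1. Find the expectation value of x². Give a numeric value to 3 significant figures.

⟨x²⟩ = ∫ x²·|φ|² dx (integrals over the domain).
With sin²θ = (1 − cos2θ)/2 on 0 ≤ x ≤ a: ∫sin²(nπx/a) dx = a/2, ∫x·sin²(nπx/a) dx = a²/4, ∫x²·sin²(nπx/a) dx = a³·(1/6 − 1/(4n²π²)); higher powers xᵏ the same way, integrating xᵏ·cos(2nπx/a) by parts.
⟨x²⟩ = 1.5611.

1.56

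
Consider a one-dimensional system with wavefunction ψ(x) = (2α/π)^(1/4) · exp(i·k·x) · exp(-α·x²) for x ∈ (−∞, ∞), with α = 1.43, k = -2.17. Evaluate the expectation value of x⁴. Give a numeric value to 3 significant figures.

⟨x⁴⟩ = ∫ x⁴·|ψ|² dx (integrals over the domain).
Gaussian moments: ∫x^(2j)·e^(−2αx²) dx = (2j−1)!!/(4α)^j · √(π/(2α)), odd powers integrate to 0; here √(π/(2α)) = 1.0481.
⟨x⁴⟩ = 0.091692.

0.0917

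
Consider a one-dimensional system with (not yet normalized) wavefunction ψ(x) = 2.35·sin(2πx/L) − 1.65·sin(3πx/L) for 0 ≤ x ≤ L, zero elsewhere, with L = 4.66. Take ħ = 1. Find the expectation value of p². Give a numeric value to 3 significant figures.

2.57

p² ψ = −ħ² d²ψ/dx²; ⟨p²⟩ = −ħ² ∫ ψ*·ψ'' dx / ∫|ψ|² dx.
d²/dx² sin(jπx/L) = −(jπ/L)²·sin(jπx/L); on 0 ≤ x ≤ L, ∫sin²(jπx/L) dx = L/2 and ∫sin(jπx/L)·sin(lπx/L) dx = 0 for j ≠ l, so only diagonal terms survive in ∫|ψ|² and ∫ψ·ψ″; ∫ψ·ψ′ dx = [ψ²/2] between the walls = 0.
State is unnormalized: ∫|ψ|² dx = 19.211, and ∫ψ*·(−ħ² ψ'') dx = 49.340, so ⟨p²⟩ = 49.340 / 19.211.
⟨p²⟩ = 2.5683.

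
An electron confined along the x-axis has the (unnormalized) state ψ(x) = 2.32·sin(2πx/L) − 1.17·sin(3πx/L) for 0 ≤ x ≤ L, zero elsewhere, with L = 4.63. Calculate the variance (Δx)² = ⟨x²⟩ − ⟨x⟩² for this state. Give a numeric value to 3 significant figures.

1.02

Compute ⟨x⟩ and ⟨x²⟩ separately, then (Δx)² = ⟨x²⟩ − ⟨x⟩².
On 0 ≤ x ≤ L (j ≠ l): ∫sin²(jπx/L) dx = L/2, ∫sin(jπx/L)·sin(lπx/L) dx = 0; diagonal moments ∫x·sin²(jπx/L) dx = L²/4, ∫x²·sin²(jπx/L) dx = L³·(1/6 − 1/(4j²π²)); cross terms ∫x·sin(jπx/L)·sin(lπx/L) dx = 0 for j + l even and −4jlL²/(π²(j² − l²)²) for j + l odd, ∫x²·sin(jπx/L)·sin(lπx/L) dx = (−1)^(j+l)·4jlL³/(π²(j² − l²)²); higher powers the same way via product-to-sum and parts.
Normalization: ∫|ψ|² dx = 15.629.
⟨x⟩ = 3.0393 and ⟨x²⟩ = 10.258.
(Δx)² = 10.258 − (3.0393)² = 1.0209.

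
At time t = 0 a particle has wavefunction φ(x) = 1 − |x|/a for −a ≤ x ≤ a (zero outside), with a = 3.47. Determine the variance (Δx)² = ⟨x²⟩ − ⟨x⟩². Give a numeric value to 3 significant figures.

1.20

Compute ⟨x⟩ and ⟨x²⟩ separately, then (Δx)² = ⟨x²⟩ − ⟨x⟩².
φ is even, so ∫ over [−a, a] = 2∫₀ᵃ with φ = 1 − x/a there: ∫₀ᵃ (1 − x/a)² dx = a/3, ∫₀ᵃ x²(1 − x/a)² dx = a³/30, ∫₀ᵃ x⁴(1 − x/a)² dx = a⁵/105.
Normalization: ∫|φ|² dx = 2.3133.
⟨x⟩ = 0.0000 and ⟨x²⟩ = 1.2041.
(Δx)² = 1.2041 − (0.0000)² = 1.2041.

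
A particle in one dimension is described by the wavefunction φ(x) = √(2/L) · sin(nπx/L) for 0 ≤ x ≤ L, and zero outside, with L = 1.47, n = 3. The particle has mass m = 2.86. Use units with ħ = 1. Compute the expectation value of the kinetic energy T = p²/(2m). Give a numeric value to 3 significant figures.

T = −(ħ²/2m) d²/dx², so ⟨T⟩ = −(ħ²/2m) ∫ φ*·φ'' dx; with m = 2.86.
d/dx sin(nπx/L) = (nπ/L)·cos(nπx/L) and d²/dx² sin(nπx/L) = −(nπ/L)²·sin(nπx/L); on 0 ≤ x ≤ L, ∫sin²(nπx/L) dx = L/2 and ∫sin(nπx/L)·cos(nπx/L) dx = 0.
⟨T⟩ = 7.1864.

7.19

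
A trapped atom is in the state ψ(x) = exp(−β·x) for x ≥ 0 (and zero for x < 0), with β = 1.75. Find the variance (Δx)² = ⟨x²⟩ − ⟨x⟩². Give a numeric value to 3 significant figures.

Compute ⟨x⟩ and ⟨x²⟩ separately, then (Δx)² = ⟨x²⟩ − ⟨x⟩².
Every integrand reduces to terms xʲ·e^(−2βx) on [0, ∞); use ∫₀^∞ xʲ·e^(−2βx) dx = j!/(2β)^(j+1).
Normalization: ∫|ψ|² dx = 0.28571.
⟨x⟩ = 0.28571 and ⟨x²⟩ = 0.16327.
(Δx)² = 0.16327 − (0.28571)² = 0.081633.

0.0816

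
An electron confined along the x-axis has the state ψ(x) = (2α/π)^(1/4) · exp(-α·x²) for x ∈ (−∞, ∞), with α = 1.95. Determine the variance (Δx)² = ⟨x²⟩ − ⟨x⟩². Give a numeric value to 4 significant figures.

0.1282

Compute ⟨x⟩ and ⟨x²⟩ separately, then (Δx)² = ⟨x²⟩ − ⟨x⟩².
Gaussian moments: ∫x^(2j)·e^(−2αx²) dx = (2j−1)!!/(4α)^j · √(π/(2α)), odd powers integrate to 0; here √(π/(2α)) = 0.89752.
⟨x⟩ = 0.0000 and ⟨x²⟩ = 0.12821.
(Δx)² = 0.12821 − (0.0000)² = 0.12821.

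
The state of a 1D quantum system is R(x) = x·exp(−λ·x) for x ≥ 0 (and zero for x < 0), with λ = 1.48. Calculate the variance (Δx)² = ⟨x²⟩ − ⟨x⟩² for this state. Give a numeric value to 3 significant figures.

Compute ⟨x⟩ and ⟨x²⟩ separately, then (Δx)² = ⟨x²⟩ − ⟨x⟩².
Every integrand reduces to terms xʲ·e^(−2λx) on [0, ∞); use ∫₀^∞ xʲ·e^(−2λx) dx = j!/(2λ)^(j+1).
Normalization: ∫|R|² dx = 0.077118.
⟨x⟩ = 1.0135 and ⟨x²⟩ = 1.3696.
(Δx)² = 1.3696 − (1.0135)² = 0.34240.

0.342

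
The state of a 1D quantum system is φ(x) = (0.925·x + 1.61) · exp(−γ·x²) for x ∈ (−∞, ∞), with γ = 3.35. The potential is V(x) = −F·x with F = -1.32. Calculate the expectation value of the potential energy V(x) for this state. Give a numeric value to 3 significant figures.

⟨V⟩ = ∫ V(x)·|φ|² dx / ∫|φ|² dx.
Expand each integrand as polynomial × e^(−2γx²) and use ∫x^(2j)·e^(−2γx²) dx = (2j−1)!!/(4γ)^j · √(π/(2γ)), odd powers → 0; here √(π/(2γ)) = 0.68476.
State is unnormalized: ∫|φ|² dx = 1.8187, and ∫φ*·V(x)·φ dx = 0.20091, so ⟨V⟩ = 0.20091 / 1.8187.
⟨V⟩ = 0.11047.

0.110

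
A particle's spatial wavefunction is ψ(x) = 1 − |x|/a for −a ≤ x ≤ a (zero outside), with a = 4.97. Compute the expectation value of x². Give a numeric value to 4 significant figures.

2.470

⟨x²⟩ = ∫ x²·|ψ|² dx / ∫|ψ|² dx (integrals over the domain).
ψ is even, so ∫ over [−a, a] = 2∫₀ᵃ with ψ = 1 − x/a there: ∫₀ᵃ (1 − x/a)² dx = a/3, ∫₀ᵃ x²(1 − x/a)² dx = a³/30, ∫₀ᵃ x⁴(1 − x/a)² dx = a⁵/105.
State is unnormalized: ∫|ψ|² dx = 3.3133, and ∫ψ*·x²·ψ dx = 8.1842, so ⟨x²⟩ = 8.1842 / 3.3133.
⟨x²⟩ = 2.4701.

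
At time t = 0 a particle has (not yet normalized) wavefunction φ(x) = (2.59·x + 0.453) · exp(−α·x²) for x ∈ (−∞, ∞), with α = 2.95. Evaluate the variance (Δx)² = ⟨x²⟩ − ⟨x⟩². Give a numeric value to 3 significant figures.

Compute ⟨x⟩ and ⟨x²⟩ separately, then (Δx)² = ⟨x²⟩ − ⟨x⟩².
Expand each integrand as polynomial × e^(−2αx²) and use ∫x^(2j)·e^(−2αx²) dx = (2j−1)!!/(4α)^j · √(π/(2α)), odd powers → 0; here √(π/(2α)) = 0.72971.
Normalization: ∫|φ|² dx = 0.56457.
⟨x⟩ = 0.25703 and ⟨x²⟩ = 0.20928.
(Δx)² = 0.20928 − (0.25703)² = 0.14322.

0.143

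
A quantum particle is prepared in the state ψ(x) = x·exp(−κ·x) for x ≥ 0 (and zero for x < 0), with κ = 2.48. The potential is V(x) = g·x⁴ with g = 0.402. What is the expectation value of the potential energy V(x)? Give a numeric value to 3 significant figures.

0.239

⟨V⟩ = ∫ V(x)·|ψ|² dx / ∫|ψ|² dx.
Every integrand reduces to terms xʲ·e^(−2κx) on [0, ∞); use ∫₀^∞ xʲ·e^(−2κx) dx = j!/(2κ)^(j+1).
State is unnormalized: ∫|ψ|² dx = 0.016390, and ∫ψ*·V(x)·ψ dx = 0.0039191, so ⟨V⟩ = 0.0039191 / 0.016390.
⟨V⟩ = 0.23911.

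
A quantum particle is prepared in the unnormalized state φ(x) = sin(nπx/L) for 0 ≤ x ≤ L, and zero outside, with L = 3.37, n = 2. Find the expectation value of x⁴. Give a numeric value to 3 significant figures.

⟨x⁴⟩ = ∫ x⁴·|φ|² dx / ∫|φ|² dx (integrals over the domain).
With sin²θ = (1 − cos2θ)/2 on 0 ≤ x ≤ L: ∫sin²(nπx/L) dx = L/2, ∫x·sin²(nπx/L) dx = L²/4, ∫x²·sin²(nπx/L) dx = L³·(1/6 − 1/(4n²π²)); higher powers xᵏ the same way, integrating xᵏ·cos(2nπx/L) by parts.
State is unnormalized: ∫|φ|² dx = 1.6850, and ∫φ*·x⁴·φ dx = 38.170, so ⟨x⁴⟩ = 38.170 / 1.6850.
⟨x⁴⟩ = 22.653.

22.7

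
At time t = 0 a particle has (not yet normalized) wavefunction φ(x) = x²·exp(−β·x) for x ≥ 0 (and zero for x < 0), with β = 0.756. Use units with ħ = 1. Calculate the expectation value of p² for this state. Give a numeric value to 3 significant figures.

0.191

p² φ = −ħ² d²φ/dx²; ⟨p²⟩ = −ħ² ∫ φ*·φ'' dx / ∫|φ|² dx.
Differentiate x²·exp(−β·x) with the product rule; every integrand then reduces to terms xʲ·e^(−2βx) on [0, ∞), with ∫₀^∞ xʲ·e^(−2βx) dx = j!/(2β)^(j+1).
State is unnormalized: ∫|φ|² dx = 3.0371, and ∫φ*·(−ħ² φ'') dx = 0.57859, so ⟨p²⟩ = 0.57859 / 3.0371.
⟨p²⟩ = 0.19051.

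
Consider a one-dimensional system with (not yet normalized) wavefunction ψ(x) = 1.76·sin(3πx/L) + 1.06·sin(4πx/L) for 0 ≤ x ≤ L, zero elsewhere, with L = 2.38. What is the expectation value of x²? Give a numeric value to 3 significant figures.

⟨x²⟩ = ∫ x²·|ψ|² dx / ∫|ψ|² dx (integrals over the domain).
On 0 ≤ x ≤ L (j ≠ l): ∫sin²(jπx/L) dx = L/2, ∫sin(jπx/L)·sin(lπx/L) dx = 0; diagonal moments ∫x·sin²(jπx/L) dx = L²/4, ∫x²·sin²(jπx/L) dx = L³·(1/6 − 1/(4j²π²)); cross terms ∫x·sin(jπx/L)·sin(lπx/L) dx = 0 for j + l even and −4jlL²/(π²(j² − l²)²) for j + l odd, ∫x²·sin(jπx/L)·sin(lπx/L) dx = (−1)^(j+l)·4jlL³/(π²(j² − l²)²); higher powers the same way via product-to-sum and parts.
State is unnormalized: ∫|ψ|² dx = 5.0232, and ∫ψ*·x²·ψ dx = 4.3504, so ⟨x²⟩ = 4.3504 / 5.0232.
⟨x²⟩ = 0.86606.

0.866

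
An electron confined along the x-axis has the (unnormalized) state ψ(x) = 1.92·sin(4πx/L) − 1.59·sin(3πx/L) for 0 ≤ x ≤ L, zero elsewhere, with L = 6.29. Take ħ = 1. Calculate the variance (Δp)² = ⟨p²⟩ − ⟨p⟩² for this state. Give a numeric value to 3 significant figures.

Compute ⟨p⟩ and ⟨p²⟩ separately; (Δp)² = ⟨p²⟩ − ⟨p⟩².
d²/dx² sin(jπx/L) = −(jπ/L)²·sin(jπx/L); on 0 ≤ x ≤ L, ∫sin²(jπx/L) dx = L/2 and ∫sin(jπx/L)·sin(lπx/L) dx = 0 for j ≠ l, so only diagonal terms survive in ∫|ψ|² and ∫ψ·ψ″; ∫ψ·ψ′ dx = [ψ²/2] between the walls = 0.
Normalization: ∫|ψ|² dx = 19.545.
⟨p⟩ = 0.0000 and ⟨p²⟩ = 3.2810.
(Δp)² = 3.2810 − (0.0000)² = 3.2810.

3.28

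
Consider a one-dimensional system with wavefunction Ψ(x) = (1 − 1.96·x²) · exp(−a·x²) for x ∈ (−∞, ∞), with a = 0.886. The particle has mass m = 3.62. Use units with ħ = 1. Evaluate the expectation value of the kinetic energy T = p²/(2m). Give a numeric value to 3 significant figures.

T = −(ħ²/2m) d²/dx², so ⟨T⟩ = −(ħ²/2m) ∫ Ψ*·Ψ'' dx / ∫|Ψ|² dx; with m = 3.62.
Expand each integrand as polynomial × e^(−2ax²) and use ∫x^(2j)·e^(−2ax²) dx = (2j−1)!!/(4a)^j · √(π/(2a)), odd powers → 0; here √(π/(2a)) = 1.3315. Differentiate with the product rule, d/dx e^(−ax²) = −2ax·e^(−ax²).
State is unnormalized: ∫|Ψ|² dx = 1.0805, and ∫Ψ*·(−ħ²/2m · Ψ'') dx = 0.69204, so ⟨T⟩ = 0.69204 / 1.0805.
⟨T⟩ = 0.64048.

0.640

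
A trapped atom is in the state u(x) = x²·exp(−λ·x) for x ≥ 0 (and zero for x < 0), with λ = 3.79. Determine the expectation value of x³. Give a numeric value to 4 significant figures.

0.4822

⟨x³⟩ = ∫ x³·|u|² dx / ∫|u|² dx (integrals over the domain).
Every integrand reduces to terms xʲ·e^(−2λx) on [0, ∞); use ∫₀^∞ xʲ·e^(−2λx) dx = j!/(2λ)^(j+1).
State is unnormalized: ∫|u|² dx = 0.00095910, and ∫u*·x³·u dx = 0.00046246, so ⟨x³⟩ = 0.00046246 / 0.00095910.
⟨x³⟩ = 0.48218.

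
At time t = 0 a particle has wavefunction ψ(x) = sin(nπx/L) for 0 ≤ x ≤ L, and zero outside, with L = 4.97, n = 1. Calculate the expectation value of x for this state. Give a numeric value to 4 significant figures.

2.485

⟨x⟩ = ∫ x·|ψ|² dx / ∫|ψ|² dx (integrals over the domain).
With sin²θ = (1 − cos2θ)/2 on 0 ≤ x ≤ L: ∫sin²(nπx/L) dx = L/2, ∫x·sin²(nπx/L) dx = L²/4, ∫x²·sin²(nπx/L) dx = L³·(1/6 − 1/(4n²π²)); higher powers xᵏ the same way, integrating xᵏ·cos(2nπx/L) by parts.
State is unnormalized: ∫|ψ|² dx = 2.4850, and ∫ψ*·x·ψ dx = 6.1752, so ⟨x⟩ = 6.1752 / 2.4850.
⟨x⟩ = 2.4850.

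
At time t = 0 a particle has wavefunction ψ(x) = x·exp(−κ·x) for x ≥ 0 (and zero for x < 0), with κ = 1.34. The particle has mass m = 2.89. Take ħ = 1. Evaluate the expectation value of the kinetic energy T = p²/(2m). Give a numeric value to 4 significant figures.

T = −(ħ²/2m) d²/dx², so ⟨T⟩ = −(ħ²/2m) ∫ ψ*·ψ'' dx / ∫|ψ|² dx; with m = 2.89.
Differentiate x·exp(−κ·x) with the product rule; every integrand then reduces to terms xʲ·e^(−2κx) on [0, ∞), with ∫₀^∞ xʲ·e^(−2κx) dx = j!/(2κ)^(j+1).
State is unnormalized: ∫|ψ|² dx = 0.10390, and ∫ψ*·(−ħ²/2m · ψ'') dx = 0.032278, so ⟨T⟩ = 0.032278 / 0.10390.
⟨T⟩ = 0.31066.

0.3107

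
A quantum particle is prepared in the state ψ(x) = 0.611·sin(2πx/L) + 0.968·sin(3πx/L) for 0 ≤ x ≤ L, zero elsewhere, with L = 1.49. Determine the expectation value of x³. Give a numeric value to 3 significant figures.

⟨x³⟩ = ∫ x³·|ψ|² dx / ∫|ψ|² dx (integrals over the domain).
On 0 ≤ x ≤ L (j ≠ l): ∫sin²(jπx/L) dx = L/2, ∫sin(jπx/L)·sin(lπx/L) dx = 0; diagonal moments ∫x·sin²(jπx/L) dx = L²/4, ∫x²·sin²(jπx/L) dx = L³·(1/6 − 1/(4j²π²)); cross terms ∫x·sin(jπx/L)·sin(lπx/L) dx = 0 for j + l even and −4jlL²/(π²(j² − l²)²) for j + l odd, ∫x²·sin(jπx/L)·sin(lπx/L) dx = (−1)^(j+l)·4jlL³/(π²(j² − l²)²); higher powers the same way via product-to-sum and parts.
State is unnormalized: ∫|ψ|² dx = 0.97621, and ∫ψ*·x³·ψ dx = 0.27823, so ⟨x³⟩ = 0.27823 / 0.97621.
⟨x³⟩ = 0.28501.

0.285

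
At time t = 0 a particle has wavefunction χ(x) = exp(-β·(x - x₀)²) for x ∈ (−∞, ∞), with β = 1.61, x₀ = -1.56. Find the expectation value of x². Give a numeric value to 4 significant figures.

2.589

⟨x²⟩ = ∫ x²·|χ|² dx / ∫|χ|² dx (integrals over the domain).
Gaussian moments (u = x − x₀): ∫u^(2j)·e^(−2βu²) du = (2j−1)!!/(4β)^j · √(π/(2β)), odd powers integrate to 0; here √(π/(2β)) = 0.98775.
State is unnormalized: ∫|χ|² dx = 0.98775, and ∫χ*·x²·χ dx = 2.5572, so ⟨x²⟩ = 2.5572 / 0.98775.
⟨x²⟩ = 2.5889.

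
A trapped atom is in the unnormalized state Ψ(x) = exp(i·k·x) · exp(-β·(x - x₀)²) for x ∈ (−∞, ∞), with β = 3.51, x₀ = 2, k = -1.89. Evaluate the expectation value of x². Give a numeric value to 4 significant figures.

⟨x²⟩ = ∫ x²·|Ψ|² dx / ∫|Ψ|² dx (integrals over the domain).
Gaussian moments (u = x − x₀): ∫u^(2j)·e^(−2βu²) du = (2j−1)!!/(4β)^j · √(π/(2β)), odd powers integrate to 0; here √(π/(2β)) = 0.66897.
State is unnormalized: ∫|Ψ|² dx = 0.66897, and ∫Ψ*·x²·Ψ dx = 2.7235, so ⟨x²⟩ = 2.7235 / 0.66897.
⟨x²⟩ = 4.0712.

4.071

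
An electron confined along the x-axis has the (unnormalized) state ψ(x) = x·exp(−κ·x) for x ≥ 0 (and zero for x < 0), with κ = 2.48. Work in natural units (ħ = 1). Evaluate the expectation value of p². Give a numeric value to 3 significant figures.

6.15

p² ψ = −ħ² d²ψ/dx²; ⟨p²⟩ = −ħ² ∫ ψ*·ψ'' dx / ∫|ψ|² dx.
Differentiate x·exp(−κ·x) with the product rule; every integrand then reduces to terms xʲ·e^(−2κx) on [0, ∞), with ∫₀^∞ xʲ·e^(−2κx) dx = j!/(2κ)^(j+1).
State is unnormalized: ∫|ψ|² dx = 0.016390, and ∫ψ*·(−ħ² ψ'') dx = 0.10081, so ⟨p²⟩ = 0.10081 / 0.016390.
⟨p²⟩ = 6.1504.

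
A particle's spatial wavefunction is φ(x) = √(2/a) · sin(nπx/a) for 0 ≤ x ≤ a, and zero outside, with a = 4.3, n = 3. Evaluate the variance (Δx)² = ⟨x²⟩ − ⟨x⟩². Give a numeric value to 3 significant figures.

1.44

Compute ⟨x⟩ and ⟨x²⟩ separately, then (Δx)² = ⟨x²⟩ − ⟨x⟩².
With sin²θ = (1 − cos2θ)/2 on 0 ≤ x ≤ a: ∫sin²(nπx/a) dx = a/2, ∫x·sin²(nπx/a) dx = a²/4, ∫x²·sin²(nπx/a) dx = a³·(1/6 − 1/(4n²π²)); higher powers xᵏ the same way, integrating xᵏ·cos(2nπx/a) by parts.
⟨x⟩ = 2.1500 and ⟨x²⟩ = 6.0593.
(Δx)² = 6.0593 − (2.1500)² = 1.4368.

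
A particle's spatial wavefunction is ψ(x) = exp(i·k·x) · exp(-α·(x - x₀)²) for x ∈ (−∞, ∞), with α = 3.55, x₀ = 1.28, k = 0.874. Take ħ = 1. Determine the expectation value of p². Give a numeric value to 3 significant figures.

4.31

p² ψ = −ħ² d²ψ/dx²; ⟨p²⟩ = −ħ² ∫ ψ*·ψ'' dx / ∫|ψ|² dx.
Gaussian moments (u = x − x₀): ∫u^(2j)·e^(−2αu²) du = (2j−1)!!/(4α)^j · √(π/(2α)), odd powers integrate to 0; here √(π/(2α)) = 0.66519. Derivatives: ψ′ = (ik − 2αu)·ψ, ψ″ = ((ik − 2αu)² − 2α)·ψ; the odd-in-u pieces drop out.
State is unnormalized: ∫|ψ|² dx = 0.66519, and ∫ψ*·(−ħ² ψ'') dx = 2.8695, so ⟨p²⟩ = 2.8695 / 0.66519.
⟨p²⟩ = 4.3139.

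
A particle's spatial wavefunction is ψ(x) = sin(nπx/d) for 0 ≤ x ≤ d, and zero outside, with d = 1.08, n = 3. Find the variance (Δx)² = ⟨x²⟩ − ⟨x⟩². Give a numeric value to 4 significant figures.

Compute ⟨x⟩ and ⟨x²⟩ separately, then (Δx)² = ⟨x²⟩ − ⟨x⟩².
With sin²θ = (1 − cos2θ)/2 on 0 ≤ x ≤ d: ∫sin²(nπx/d) dx = d/2, ∫x·sin²(nπx/d) dx = d²/4, ∫x²·sin²(nπx/d) dx = d³·(1/6 − 1/(4n²π²)); higher powers xᵏ the same way, integrating xᵏ·cos(2nπx/d) by parts.
Normalization: ∫|ψ|² dx = 0.54000.
⟨x⟩ = 0.54000 and ⟨x²⟩ = 0.38223.
(Δx)² = 0.38223 − (0.54000)² = 0.090634.

0.09063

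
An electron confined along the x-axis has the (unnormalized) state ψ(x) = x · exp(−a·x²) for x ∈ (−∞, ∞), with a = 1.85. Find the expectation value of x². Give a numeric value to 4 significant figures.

0.4054

⟨x²⟩ = ∫ x²·|ψ|² dx / ∫|ψ|² dx (integrals over the domain).
Expand each integrand as polynomial × e^(−2ax²) and use ∫x^(2j)·e^(−2ax²) dx = (2j−1)!!/(4a)^j · √(π/(2a)), odd powers → 0; here √(π/(2a)) = 0.92145.
State is unnormalized: ∫|ψ|² dx = 0.12452, and ∫ψ*·x²·ψ dx = 0.050481, so ⟨x²⟩ = 0.050481 / 0.12452.
⟨x²⟩ = 0.40541.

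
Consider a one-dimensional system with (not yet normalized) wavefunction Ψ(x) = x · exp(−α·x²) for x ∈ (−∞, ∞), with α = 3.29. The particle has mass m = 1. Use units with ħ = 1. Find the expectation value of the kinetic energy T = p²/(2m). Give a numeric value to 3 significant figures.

4.94

T = −(ħ²/2m) d²/dx², so ⟨T⟩ = −(ħ²/2m) ∫ Ψ*·Ψ'' dx / ∫|Ψ|² dx; with m = 1.
Expand each integrand as polynomial × e^(−2αx²) and use ∫x^(2j)·e^(−2αx²) dx = (2j−1)!!/(4α)^j · √(π/(2α)), odd powers → 0; here √(π/(2α)) = 0.69097. Differentiate with the product rule, d/dx e^(−αx²) = −2αx·e^(−αx²).
State is unnormalized: ∫|Ψ|² dx = 0.052506, and ∫Ψ*·(−ħ²/2m · Ψ'') dx = 0.25912, so ⟨T⟩ = 0.25912 / 0.052506.
⟨T⟩ = 4.9350.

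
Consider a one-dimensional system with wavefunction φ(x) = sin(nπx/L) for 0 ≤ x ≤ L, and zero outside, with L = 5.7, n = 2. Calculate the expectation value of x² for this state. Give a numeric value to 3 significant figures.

10.4

⟨x²⟩ = ∫ x²·|φ|² dx / ∫|φ|² dx (integrals over the domain).
With sin²θ = (1 − cos2θ)/2 on 0 ≤ x ≤ L: ∫sin²(nπx/L) dx = L/2, ∫x·sin²(nπx/L) dx = L²/4, ∫x²·sin²(nπx/L) dx = L³·(1/6 − 1/(4n²π²)); higher powers xᵏ the same way, integrating xᵏ·cos(2nπx/L) by parts.
State is unnormalized: ∫|φ|² dx = 2.8500, and ∫φ*·x²·φ dx = 29.693, so ⟨x²⟩ = 29.693 / 2.8500.
⟨x²⟩ = 10.419.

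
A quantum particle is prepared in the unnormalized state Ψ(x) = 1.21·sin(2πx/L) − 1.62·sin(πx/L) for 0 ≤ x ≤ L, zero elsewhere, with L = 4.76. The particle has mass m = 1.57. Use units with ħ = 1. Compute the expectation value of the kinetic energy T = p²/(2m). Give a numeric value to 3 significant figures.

0.288

T = −(ħ²/2m) d²/dx², so ⟨T⟩ = −(ħ²/2m) ∫ Ψ*·Ψ'' dx / ∫|Ψ|² dx; with m = 1.57.
d²/dx² sin(jπx/L) = −(jπ/L)²·sin(jπx/L); on 0 ≤ x ≤ L, ∫sin²(jπx/L) dx = L/2 and ∫sin(jπx/L)·sin(lπx/L) dx = 0 for j ≠ l, so only diagonal terms survive in ∫|Ψ|² and ∫Ψ·Ψ″; ∫Ψ·Ψ′ dx = [Ψ²/2] between the walls = 0.
State is unnormalized: ∫|Ψ|² dx = 9.7306, and ∫Ψ*·(−ħ²/2m · Ψ'') dx = 2.8001, so ⟨T⟩ = 2.8001 / 9.7306.
⟨T⟩ = 0.28776.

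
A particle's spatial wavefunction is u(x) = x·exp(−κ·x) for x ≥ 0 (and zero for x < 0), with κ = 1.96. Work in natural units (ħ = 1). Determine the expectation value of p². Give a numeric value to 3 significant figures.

p² u = −ħ² d²u/dx²; ⟨p²⟩ = −ħ² ∫ u*·u'' dx / ∫|u|² dx.
Differentiate x·exp(−κ·x) with the product rule; every integrand then reduces to terms xʲ·e^(−2κx) on [0, ∞), with ∫₀^∞ xʲ·e^(−2κx) dx = j!/(2κ)^(j+1).
State is unnormalized: ∫|u|² dx = 0.033203, and ∫u*·(−ħ² u'') dx = 0.12755, so ⟨p²⟩ = 0.12755 / 0.033203.
⟨p²⟩ = 3.8416.

3.84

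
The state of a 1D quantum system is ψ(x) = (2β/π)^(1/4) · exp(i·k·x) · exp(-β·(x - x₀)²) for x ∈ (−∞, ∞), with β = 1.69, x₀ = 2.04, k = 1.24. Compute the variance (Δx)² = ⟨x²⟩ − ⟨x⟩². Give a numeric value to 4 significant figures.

0.1479

Compute ⟨x⟩ and ⟨x²⟩ separately, then (Δx)² = ⟨x²⟩ − ⟨x⟩².
Gaussian moments (u = x − x₀): ∫u^(2j)·e^(−2βu²) du = (2j−1)!!/(4β)^j · √(π/(2β)), odd powers integrate to 0; here √(π/(2β)) = 0.96409.
⟨x⟩ = 2.0400 and ⟨x²⟩ = 4.3095.
(Δx)² = 4.3095 − (2.0400)² = 0.14793.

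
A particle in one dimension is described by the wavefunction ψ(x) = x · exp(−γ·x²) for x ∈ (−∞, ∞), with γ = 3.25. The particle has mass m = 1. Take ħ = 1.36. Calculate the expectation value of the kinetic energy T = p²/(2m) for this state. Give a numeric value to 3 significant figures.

9.02

T = −(ħ²/2m) d²/dx², so ⟨T⟩ = −(ħ²/2m) ∫ ψ*·ψ'' dx / ∫|ψ|² dx; with m = 1.
Expand each integrand as polynomial × e^(−2γx²) and use ∫x^(2j)·e^(−2γx²) dx = (2j−1)!!/(4γ)^j · √(π/(2γ)), odd powers → 0; here √(π/(2γ)) = 0.69521. Differentiate with the product rule, d/dx e^(−γx²) = −2γx·e^(−γx²).
State is unnormalized: ∫|ψ|² dx = 0.053478, and ∫ψ*·(−ħ²/2m · ψ'') dx = 0.48220, so ⟨T⟩ = 0.48220 / 0.053478.
⟨T⟩ = 9.0168.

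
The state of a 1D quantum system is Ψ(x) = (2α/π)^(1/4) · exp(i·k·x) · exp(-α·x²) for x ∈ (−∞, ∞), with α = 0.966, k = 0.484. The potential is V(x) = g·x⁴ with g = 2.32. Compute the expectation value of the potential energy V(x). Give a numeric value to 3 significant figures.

⟨V⟩ = ∫ V(x)·|Ψ|² dx.
Gaussian moments: ∫x^(2j)·e^(−2αx²) dx = (2j−1)!!/(4α)^j · √(π/(2α)), odd powers integrate to 0; here √(π/(2α)) = 1.2752.
⟨V⟩ = 0.46616.

0.466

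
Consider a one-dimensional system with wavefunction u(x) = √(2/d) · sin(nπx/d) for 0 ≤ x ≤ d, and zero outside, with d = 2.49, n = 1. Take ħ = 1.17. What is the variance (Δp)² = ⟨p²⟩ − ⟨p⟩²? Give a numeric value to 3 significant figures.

2.18

Compute ⟨p⟩ and ⟨p²⟩ separately; (Δp)² = ⟨p²⟩ − ⟨p⟩².
d/dx sin(nπx/d) = (nπ/d)·cos(nπx/d) and d²/dx² sin(nπx/d) = −(nπ/d)²·sin(nπx/d); on 0 ≤ x ≤ d, ∫sin²(nπx/d) dx = d/2 and ∫sin(nπx/d)·cos(nπx/d) dx = 0.
⟨p⟩ = 0.0000 and ⟨p²⟩ = 2.1791.
(Δp)² = 2.1791 − (0.0000)² = 2.1791.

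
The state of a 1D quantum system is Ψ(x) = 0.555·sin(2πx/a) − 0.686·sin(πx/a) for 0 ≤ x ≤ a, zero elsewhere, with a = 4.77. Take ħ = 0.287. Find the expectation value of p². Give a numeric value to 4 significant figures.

p² Ψ = −ħ² d²Ψ/dx²; ⟨p²⟩ = −ħ² ∫ Ψ*·Ψ'' dx / ∫|Ψ|² dx.
d²/dx² sin(jπx/a) = −(jπ/a)²·sin(jπx/a); on 0 ≤ x ≤ a, ∫sin²(jπx/a) dx = a/2 and ∫sin(jπx/a)·sin(lπx/a) dx = 0 for j ≠ l, so only diagonal terms survive in ∫|Ψ|² and ∫Ψ·Ψ″; ∫Ψ·Ψ′ dx = [Ψ²/2] between the walls = 0.
State is unnormalized: ∫|Ψ|² dx = 1.8570, and ∫Ψ*·(−ħ² Ψ'') dx = 0.14509, so ⟨p²⟩ = 0.14509 / 1.8570.
⟨p²⟩ = 0.078134.

0.07813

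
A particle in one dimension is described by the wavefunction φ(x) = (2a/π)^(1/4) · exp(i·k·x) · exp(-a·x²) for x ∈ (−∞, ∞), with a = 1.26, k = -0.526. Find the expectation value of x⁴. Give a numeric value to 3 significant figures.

⟨x⁴⟩ = ∫ x⁴·|φ|² dx (integrals over the domain).
Gaussian moments: ∫x^(2j)·e^(−2ax²) dx = (2j−1)!!/(4a)^j · √(π/(2a)), odd powers integrate to 0; here √(π/(2a)) = 1.1165.
⟨x⁴⟩ = 0.11810.

0.118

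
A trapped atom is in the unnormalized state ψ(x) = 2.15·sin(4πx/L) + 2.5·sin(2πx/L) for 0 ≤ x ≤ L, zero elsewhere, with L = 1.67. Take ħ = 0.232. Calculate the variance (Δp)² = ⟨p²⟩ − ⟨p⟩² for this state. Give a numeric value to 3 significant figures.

1.73

Compute ⟨p⟩ and ⟨p²⟩ separately; (Δp)² = ⟨p²⟩ − ⟨p⟩².
d²/dx² sin(jπx/L) = −(jπ/L)²·sin(jπx/L); on 0 ≤ x ≤ L, ∫sin²(jπx/L) dx = L/2 and ∫sin(jπx/L)·sin(lπx/L) dx = 0 for j ≠ l, so only diagonal terms survive in ∫|ψ|² and ∫ψ·ψ″; ∫ψ·ψ′ dx = [ψ²/2] between the walls = 0.
Normalization: ∫|ψ|² dx = 9.0785.
⟨p⟩ = 0.0000 and ⟨p²⟩ = 1.7337.
(Δp)² = 1.7337 − (0.0000)² = 1.7337.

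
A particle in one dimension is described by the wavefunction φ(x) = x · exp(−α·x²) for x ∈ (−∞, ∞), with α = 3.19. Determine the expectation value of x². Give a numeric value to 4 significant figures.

0.2351

⟨x²⟩ = ∫ x²·|φ|² dx / ∫|φ|² dx (integrals over the domain).
Expand each integrand as polynomial × e^(−2αx²) and use ∫x^(2j)·e^(−2αx²) dx = (2j−1)!!/(4α)^j · √(π/(2α)), odd powers → 0; here √(π/(2α)) = 0.70172.
State is unnormalized: ∫|φ|² dx = 0.054994, and ∫φ*·x²·φ dx = 0.012930, so ⟨x²⟩ = 0.012930 / 0.054994.
⟨x²⟩ = 0.23511.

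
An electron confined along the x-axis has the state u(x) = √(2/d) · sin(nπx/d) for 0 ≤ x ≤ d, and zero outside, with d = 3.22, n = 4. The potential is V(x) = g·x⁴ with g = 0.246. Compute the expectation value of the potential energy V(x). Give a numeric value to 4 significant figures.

⟨V⟩ = ∫ V(x)·|u|² dx.
With sin²θ = (1 − cos2θ)/2 on 0 ≤ x ≤ d: ∫sin²(nπx/d) dx = d/2, ∫x·sin²(nπx/d) dx = d²/4, ∫x²·sin²(nπx/d) dx = d³·(1/6 − 1/(4n²π²)); higher powers xᵏ the same way, integrating xᵏ·cos(2nπx/d) by parts.
⟨V⟩ = 5.1233.

5.123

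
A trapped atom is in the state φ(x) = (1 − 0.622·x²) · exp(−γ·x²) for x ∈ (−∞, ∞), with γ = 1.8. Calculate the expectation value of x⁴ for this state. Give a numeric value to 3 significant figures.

⟨x⁴⟩ = ∫ x⁴·|φ|² dx / ∫|φ|² dx (integrals over the domain).
Expand each integrand as polynomial × e^(−2γx²) and use ∫x^(2j)·e^(−2γx²) dx = (2j−1)!!/(4γ)^j · √(π/(2γ)), odd powers → 0; here √(π/(2γ)) = 0.93417.
State is unnormalized: ∫|φ|² dx = 0.79368, and ∫φ*·x⁴·φ dx = 0.021479, so ⟨x⁴⟩ = 0.021479 / 0.79368.
⟨x⁴⟩ = 0.027063.

0.0271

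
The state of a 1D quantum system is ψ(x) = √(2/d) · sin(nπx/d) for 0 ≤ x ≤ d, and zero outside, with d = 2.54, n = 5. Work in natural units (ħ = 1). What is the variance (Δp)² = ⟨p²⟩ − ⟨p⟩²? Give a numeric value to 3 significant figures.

38.2

Compute ⟨p⟩ and ⟨p²⟩ separately; (Δp)² = ⟨p²⟩ − ⟨p⟩².
d/dx sin(nπx/d) = (nπ/d)·cos(nπx/d) and d²/dx² sin(nπx/d) = −(nπ/d)²·sin(nπx/d); on 0 ≤ x ≤ d, ∫sin²(nπx/d) dx = d/2 and ∫sin(nπx/d)·cos(nπx/d) dx = 0.
⟨p⟩ = 0.0000 and ⟨p²⟩ = 38.245.
(Δp)² = 38.245 − (0.0000)² = 38.245.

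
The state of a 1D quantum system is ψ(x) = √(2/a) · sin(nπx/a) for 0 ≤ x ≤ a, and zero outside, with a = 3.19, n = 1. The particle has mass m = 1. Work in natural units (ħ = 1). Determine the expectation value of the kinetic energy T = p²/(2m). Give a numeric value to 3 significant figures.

0.485

T = −(ħ²/2m) d²/dx², so ⟨T⟩ = −(ħ²/2m) ∫ ψ*·ψ'' dx; with m = 1.
d/dx sin(nπx/a) = (nπ/a)·cos(nπx/a) and d²/dx² sin(nπx/a) = −(nπ/a)²·sin(nπx/a); on 0 ≤ x ≤ a, ∫sin²(nπx/a) dx = a/2 and ∫sin(nπx/a)·cos(nπx/a) dx = 0.
⟨T⟩ = 0.48494.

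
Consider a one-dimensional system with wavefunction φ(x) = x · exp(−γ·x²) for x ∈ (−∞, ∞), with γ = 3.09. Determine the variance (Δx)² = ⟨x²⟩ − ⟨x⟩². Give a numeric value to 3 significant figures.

Compute ⟨x⟩ and ⟨x²⟩ separately, then (Δx)² = ⟨x²⟩ − ⟨x⟩².
Expand each integrand as polynomial × e^(−2γx²) and use ∫x^(2j)·e^(−2γx²) dx = (2j−1)!!/(4γ)^j · √(π/(2γ)), odd powers → 0; here √(π/(2γ)) = 0.71299.
Normalization: ∫|φ|² dx = 0.057685.
⟨x⟩ = 0.0000 and ⟨x²⟩ = 0.24272.
(Δx)² = 0.24272 − (0.0000)² = 0.24272.

0.243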